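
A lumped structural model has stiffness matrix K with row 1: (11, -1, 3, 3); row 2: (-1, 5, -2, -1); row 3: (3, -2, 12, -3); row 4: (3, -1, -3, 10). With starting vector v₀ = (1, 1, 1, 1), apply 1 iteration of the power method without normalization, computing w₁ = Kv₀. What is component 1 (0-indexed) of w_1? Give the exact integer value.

w1 = Kv₀ = (11·1 + (-1)·1 + 3·1 + 3·1; (-1)·1 + 5·1 + (-2)·1 + (-1)·1; 3·1 + (-2)·1 + 12·1 + (-3)·1; 3·1 + (-1)·1 + (-3)·1 + 10·1) = (16, 1, 10, 9)
The requested component of w1 is 1.

1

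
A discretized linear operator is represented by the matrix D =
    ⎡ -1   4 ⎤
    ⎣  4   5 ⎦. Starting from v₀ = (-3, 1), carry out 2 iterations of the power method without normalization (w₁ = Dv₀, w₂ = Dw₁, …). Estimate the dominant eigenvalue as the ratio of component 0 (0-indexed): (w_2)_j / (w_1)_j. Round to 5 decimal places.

-5.00000

w1 = Dv₀ = ((-1)·(-3) + 4·1; 4·(-3) + 5·1) = (7, -7)
w2 = Dw1 = ((-1)·7 + 4·(-7); 4·7 + 5·(-7)) = (-35, -7)
Ratio at component: -35 / 7 = -5.00000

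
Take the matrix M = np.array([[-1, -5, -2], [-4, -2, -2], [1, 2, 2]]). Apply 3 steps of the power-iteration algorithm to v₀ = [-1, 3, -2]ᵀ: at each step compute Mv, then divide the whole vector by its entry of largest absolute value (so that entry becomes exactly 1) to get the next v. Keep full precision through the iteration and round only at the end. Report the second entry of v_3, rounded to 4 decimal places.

Mv0 = (-10.00000, 2.00000, 1.00000); divide by -10.00000 → v1 = (1.00000, -0.20000, -0.10000)
Mv1 = (0.20000, -3.40000, 0.40000); divide by -3.40000 → v2 = (-0.05882, 1.00000, -0.11765)
Mv2 = (-4.70588, -1.52941, 1.70588); divide by -4.70588 → v3 = (1.00000, 0.32500, -0.36250)
Requested entry of v3: -52/-160 = 0.3250

0.3250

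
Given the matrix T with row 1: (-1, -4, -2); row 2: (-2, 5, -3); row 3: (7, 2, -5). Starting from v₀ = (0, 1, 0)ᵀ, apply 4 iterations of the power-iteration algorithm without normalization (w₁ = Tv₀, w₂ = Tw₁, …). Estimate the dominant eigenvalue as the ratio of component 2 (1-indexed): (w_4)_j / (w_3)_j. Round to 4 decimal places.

λ ≈ 4.6216

w1 = Tv₀ = (-4, 5, 2)
w2 = Tw1 = (-20, 27, -28)
w3 = Tw2 = (-32, 259, 54)
w4 = Tw3 = (-1112, 1197, 24)
Ratio at component: 1197 / 259 = 4.6216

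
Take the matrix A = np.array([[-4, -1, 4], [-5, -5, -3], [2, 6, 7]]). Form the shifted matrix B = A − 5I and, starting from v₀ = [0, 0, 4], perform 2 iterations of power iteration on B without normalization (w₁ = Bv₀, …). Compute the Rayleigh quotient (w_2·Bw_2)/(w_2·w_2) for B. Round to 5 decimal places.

B = A − 5I has rows (-9, -1, 4); (-5, -10, -3); (2, 6, 2)
w1 = Bv₀ = ((-9)·0 + (-1)·0 + 4·4; (-5)·0 + (-10)·0 + (-3)·4; 2·0 + 6·0 + 2·4) = (16, -12, 8)
w2 = Bw1 = ((-9)·16 + (-1)·(-12) + 4·8; (-5)·16 + (-10)·(-12) + (-3)·8; 2·16 + 6·(-12) + 2·8) = (-100, 16, -24)
Bw2 = (788, 412, -152)
w2·Bw2 = -68560; w2·w2 = 10832; μ ≈ -68560/10832 = -6.32939

μ ≈ -6.32939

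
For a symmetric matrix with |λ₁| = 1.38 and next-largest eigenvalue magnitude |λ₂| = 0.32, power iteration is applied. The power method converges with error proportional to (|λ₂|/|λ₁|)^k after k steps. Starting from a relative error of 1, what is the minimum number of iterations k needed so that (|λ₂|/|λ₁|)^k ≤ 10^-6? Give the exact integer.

|λ₂/λ₁| = 0.32/1.38 = 0.23188
Need k ≥ ln(10^-6) / ln(0.23188) = -13.8155 / -1.4615 ≈ 9.453
Smallest integer k satisfying the bound: 10

10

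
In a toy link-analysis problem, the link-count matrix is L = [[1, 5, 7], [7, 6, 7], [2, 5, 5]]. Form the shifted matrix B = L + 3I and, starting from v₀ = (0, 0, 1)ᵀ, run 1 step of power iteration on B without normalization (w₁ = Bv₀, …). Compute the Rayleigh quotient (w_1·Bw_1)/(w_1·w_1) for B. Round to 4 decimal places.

B = L + 3I has rows (4, 5, 7); (7, 9, 7); (2, 5, 8)
w1 = Bv₀ = (4·0 + 5·0 + 7·1; 7·0 + 9·0 + 7·1; 2·0 + 5·0 + 8·1) = (7, 7, 8)
Bw1 = (119, 168, 113)
w1·Bw1 = 2913; w1·w1 = 162; μ ≈ 2913/162 = 17.9815

17.9815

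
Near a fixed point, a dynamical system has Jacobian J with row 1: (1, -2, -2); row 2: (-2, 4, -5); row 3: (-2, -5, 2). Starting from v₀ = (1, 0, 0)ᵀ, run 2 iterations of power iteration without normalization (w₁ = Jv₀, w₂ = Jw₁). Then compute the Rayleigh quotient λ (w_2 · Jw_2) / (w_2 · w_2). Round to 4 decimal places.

w1 = Jv₀ = (1, -2, -2)
w2 = Jw1 = (9, 0, 4)
Jw2 = (1, -38, -10)
w2·Jw2 = 9·1 + 0·(-38) + 4·(-10) = -31; w2·w2 = 9·9 + 0·0 + 4·4 = 97
λ ≈ -31/97 = -0.3196

-0.3196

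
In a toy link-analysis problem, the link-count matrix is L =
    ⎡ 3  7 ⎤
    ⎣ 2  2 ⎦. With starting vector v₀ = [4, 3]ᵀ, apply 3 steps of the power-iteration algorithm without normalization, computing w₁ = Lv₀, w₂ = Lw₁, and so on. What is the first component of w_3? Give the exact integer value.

w1 = Lv₀ = (33, 14)
w2 = Lw1 = (197, 94)
w3 = Lw2 = (1249, 582)
The requested component of w3 is 1249.

1249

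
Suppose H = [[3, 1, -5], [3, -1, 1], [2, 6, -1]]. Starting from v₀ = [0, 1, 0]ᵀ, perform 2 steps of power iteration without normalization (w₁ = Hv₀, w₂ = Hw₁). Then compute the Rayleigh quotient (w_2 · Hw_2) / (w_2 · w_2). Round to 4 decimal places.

-0.5163

w1 = Hv₀ = (3·0 + 1·1 + (-5)·0; 3·0 + (-1)·1 + 1·0; 2·0 + 6·1 + (-1)·0) = (1, -1, 6)
w2 = Hw1 = (3·1 + 1·(-1) + (-5)·6; 3·1 + (-1)·(-1) + 1·6; 2·1 + 6·(-1) + (-1)·6) = (-28, 10, -10)
Hw2 = (-24, -104, 14)
w2·Hw2 = (-28)·(-24) + 10·(-104) + (-10)·14 = -508; w2·w2 = (-28)·(-28) + 10·10 + (-10)·(-10) = 984
λ ≈ -508/984 = -0.5163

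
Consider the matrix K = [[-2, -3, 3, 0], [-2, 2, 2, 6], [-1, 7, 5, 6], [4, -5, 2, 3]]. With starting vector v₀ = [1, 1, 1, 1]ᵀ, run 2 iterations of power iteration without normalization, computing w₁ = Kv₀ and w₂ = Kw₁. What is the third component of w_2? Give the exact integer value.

w1 = Kv₀ = (-2, 8, 17, 4)
w2 = Kw1 = (31, 78, 167, -2)
The requested component of w2 is 167.

167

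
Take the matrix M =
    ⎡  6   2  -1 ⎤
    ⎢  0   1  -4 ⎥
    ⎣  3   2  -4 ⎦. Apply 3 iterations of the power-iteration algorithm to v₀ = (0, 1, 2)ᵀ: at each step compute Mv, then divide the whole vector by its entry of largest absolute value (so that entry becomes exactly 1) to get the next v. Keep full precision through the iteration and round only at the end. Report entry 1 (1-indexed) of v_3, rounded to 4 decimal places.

0.8000

Mv0 = (0.00000, -7.00000, -6.00000); divide by -7.00000 → v1 = (0.00000, 1.00000, 0.85714)
Mv1 = (1.14286, -2.42857, -1.42857); divide by -2.42857 → v2 = (-0.47059, 1.00000, 0.58824)
Mv2 = (-1.41176, -1.35294, -1.76471); divide by -1.76471 → v3 = (0.80000, 0.76667, 1.00000)
Requested entry of v3: -24/-30 = 0.8000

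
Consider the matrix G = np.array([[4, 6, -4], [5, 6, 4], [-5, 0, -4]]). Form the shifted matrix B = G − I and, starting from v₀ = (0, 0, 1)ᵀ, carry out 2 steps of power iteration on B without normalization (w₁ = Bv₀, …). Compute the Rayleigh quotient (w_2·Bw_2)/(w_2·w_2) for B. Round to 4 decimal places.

B = G − I has rows (3, 6, -4); (5, 5, 4); (-5, 0, -5)
w1 = Bv₀ = (3·0 + 6·0 + (-4)·1; 5·0 + 5·0 + 4·1; (-5)·0 + 0·0 + (-5)·1) = (-4, 4, -5)
w2 = Bw1 = (3·(-4) + 6·4 + (-4)·(-5); 5·(-4) + 5·4 + 4·(-5); (-5)·(-4) + 0·4 + (-5)·(-5)) = (32, -20, 45)
Bw2 = (-204, 240, -385)
w2·Bw2 = -28653; w2·w2 = 3449; μ ≈ -28653/3449 = -8.3076

μ ≈ -8.3076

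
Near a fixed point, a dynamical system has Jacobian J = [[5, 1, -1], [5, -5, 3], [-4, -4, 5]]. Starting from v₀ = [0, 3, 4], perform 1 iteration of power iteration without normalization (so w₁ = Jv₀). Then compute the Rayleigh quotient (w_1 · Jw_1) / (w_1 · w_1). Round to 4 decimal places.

w1 = Jv₀ = (5·0 + 1·3 + (-1)·4; 5·0 + (-5)·3 + 3·4; (-4)·0 + (-4)·3 + 5·4) = (-1, -3, 8)
Jw1 = (-16, 34, 56)
w1·Jw1 = (-1)·(-16) + (-3)·34 + 8·56 = 362; w1·w1 = (-1)·(-1) + (-3)·(-3) + 8·8 = 74
λ ≈ 362/74 = 4.8919

4.8919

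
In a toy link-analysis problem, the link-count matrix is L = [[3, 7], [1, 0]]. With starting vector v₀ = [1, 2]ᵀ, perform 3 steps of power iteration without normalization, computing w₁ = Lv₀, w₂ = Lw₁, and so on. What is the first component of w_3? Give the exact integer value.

293

w1 = Lv₀ = (17, 1)
w2 = Lw1 = (58, 17)
w3 = Lw2 = (293, 58)
The requested component of w3 is 293.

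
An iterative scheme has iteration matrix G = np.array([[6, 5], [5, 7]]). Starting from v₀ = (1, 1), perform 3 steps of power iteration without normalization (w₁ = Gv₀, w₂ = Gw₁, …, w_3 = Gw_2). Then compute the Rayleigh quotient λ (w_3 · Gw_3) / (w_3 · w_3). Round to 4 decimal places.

11.5249

w1 = Gv₀ = (6·1 + 5·1; 5·1 + 7·1) = (11, 12)
w2 = Gw1 = (6·11 + 5·12; 5·11 + 7·12) = (126, 139)
w3 = Gw2 = (1451, 1603)
Gw3 = (16721, 18476)
w3·Gw3 = 1451·16721 + 1603·18476 = 53879199; w3·w3 = 1451·1451 + 1603·1603 = 4675010
λ ≈ 53879199/4675010 = 11.5249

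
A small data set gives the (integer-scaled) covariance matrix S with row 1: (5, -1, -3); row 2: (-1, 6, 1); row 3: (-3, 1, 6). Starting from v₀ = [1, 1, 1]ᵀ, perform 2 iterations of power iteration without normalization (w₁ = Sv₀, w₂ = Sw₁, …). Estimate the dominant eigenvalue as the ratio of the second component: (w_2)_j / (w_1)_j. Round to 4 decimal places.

6.5000

w1 = Sv₀ = (5·1 + (-1)·1 + (-3)·1; (-1)·1 + 6·1 + 1·1; (-3)·1 + 1·1 + 6·1) = (1, 6, 4)
w2 = Sw1 = (5·1 + (-1)·6 + (-3)·4; (-1)·1 + 6·6 + 1·4; (-3)·1 + 1·6 + 6·4) = (-13, 39, 27)
Ratio at component: 39 / 6 = 6.5000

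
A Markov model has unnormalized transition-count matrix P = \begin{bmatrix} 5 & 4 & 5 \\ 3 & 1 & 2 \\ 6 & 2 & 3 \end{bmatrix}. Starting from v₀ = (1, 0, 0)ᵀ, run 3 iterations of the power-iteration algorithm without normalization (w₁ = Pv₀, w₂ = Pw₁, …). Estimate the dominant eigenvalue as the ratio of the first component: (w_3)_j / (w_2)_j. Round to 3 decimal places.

w1 = Pv₀ = (5, 3, 6)
w2 = Pw1 = (67, 30, 54)
w3 = Pw2 = (725, 339, 624)
Ratio at component: 725 / 67 = 10.821

λ ≈ 10.821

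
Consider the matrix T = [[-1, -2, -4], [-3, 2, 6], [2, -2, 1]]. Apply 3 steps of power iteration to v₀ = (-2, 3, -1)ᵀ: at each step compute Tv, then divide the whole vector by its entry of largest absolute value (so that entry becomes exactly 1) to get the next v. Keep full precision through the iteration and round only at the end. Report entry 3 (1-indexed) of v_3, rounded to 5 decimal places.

Tv0 = (0.000000, 6.000000, -11.000000); divide by -11.000000 → v1 = (0.000000, -0.545455, 1.000000)
Tv1 = (-2.909091, 4.909091, 2.090909); divide by 4.909091 → v2 = (-0.592593, 1.000000, 0.425926)
Tv2 = (-3.111111, 6.333333, -2.759259); divide by 6.333333 → v3 = (-0.491228, 1.000000, -0.435673)
Requested entry of v3: 149/-342 = -0.43567

-0.43567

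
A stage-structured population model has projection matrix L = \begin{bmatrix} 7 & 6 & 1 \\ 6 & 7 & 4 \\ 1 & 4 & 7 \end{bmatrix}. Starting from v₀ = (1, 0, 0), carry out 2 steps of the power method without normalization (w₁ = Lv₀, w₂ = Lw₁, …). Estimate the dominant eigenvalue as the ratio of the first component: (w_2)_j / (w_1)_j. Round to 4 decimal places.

12.2857

w1 = Lv₀ = (7, 6, 1)
w2 = Lw1 = (86, 88, 38)
Ratio at component: 86 / 7 = 12.2857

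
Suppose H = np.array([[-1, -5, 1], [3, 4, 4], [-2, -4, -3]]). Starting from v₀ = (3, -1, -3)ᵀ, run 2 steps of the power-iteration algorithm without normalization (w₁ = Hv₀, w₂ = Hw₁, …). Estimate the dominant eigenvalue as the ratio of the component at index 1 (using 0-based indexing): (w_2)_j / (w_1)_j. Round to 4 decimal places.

0.4286

w1 = Hv₀ = ((-1)·3 + (-5)·(-1) + 1·(-3); 3·3 + 4·(-1) + 4·(-3); (-2)·3 + (-4)·(-1) + (-3)·(-3)) = (-1, -7, 7)
w2 = Hw1 = ((-1)·(-1) + (-5)·(-7) + 1·7; 3·(-1) + 4·(-7) + 4·7; (-2)·(-1) + (-4)·(-7) + (-3)·7) = (43, -3, 9)
Ratio at component: -3 / -7 = 0.4286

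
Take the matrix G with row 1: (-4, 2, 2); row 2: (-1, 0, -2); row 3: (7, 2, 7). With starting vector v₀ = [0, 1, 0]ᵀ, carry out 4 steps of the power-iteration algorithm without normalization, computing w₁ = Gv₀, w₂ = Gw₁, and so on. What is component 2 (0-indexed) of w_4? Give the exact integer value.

1408

w1 = Gv₀ = ((-4)·0 + 2·1 + 2·0; (-1)·0 + 0·1 + (-2)·0; 7·0 + 2·1 + 7·0) = (2, 0, 2)
w2 = Gw1 = ((-4)·2 + 2·0 + 2·2; (-1)·2 + 0·0 + (-2)·2; 7·2 + 2·0 + 7·2) = (-4, -6, 28)
w3 = Gw2 = (60, -52, 156)
w4 = Gw3 = (-32, -372, 1408)
The requested component of w4 is 1408.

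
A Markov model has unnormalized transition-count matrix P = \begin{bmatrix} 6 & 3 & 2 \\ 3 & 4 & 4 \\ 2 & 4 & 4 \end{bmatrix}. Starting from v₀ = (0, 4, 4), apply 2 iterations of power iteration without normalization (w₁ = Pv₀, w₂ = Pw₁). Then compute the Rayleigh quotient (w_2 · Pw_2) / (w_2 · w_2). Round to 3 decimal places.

10.648

w1 = Pv₀ = (20, 32, 32)
w2 = Pw1 = (280, 316, 296)
Pw2 = (3220, 3288, 3008)
w2·Pw2 = 280·3220 + 316·3288 + 296·3008 = 2830976; w2·w2 = 280·280 + 316·316 + 296·296 = 265872
λ ≈ 2830976/265872 = 10.648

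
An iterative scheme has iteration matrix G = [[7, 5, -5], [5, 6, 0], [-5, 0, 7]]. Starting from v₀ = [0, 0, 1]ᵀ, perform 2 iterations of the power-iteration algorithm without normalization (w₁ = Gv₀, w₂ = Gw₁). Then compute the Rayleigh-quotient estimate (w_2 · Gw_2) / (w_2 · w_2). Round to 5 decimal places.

λ ≈ 13.24261

w1 = Gv₀ = (7·0 + 5·0 + (-5)·1; 5·0 + 6·0 + 0·1; (-5)·0 + 0·0 + 7·1) = (-5, 0, 7)
w2 = Gw1 = (7·(-5) + 5·0 + (-5)·7; 5·(-5) + 6·0 + 0·7; (-5)·(-5) + 0·0 + 7·7) = (-70, -25, 74)
Gw2 = (-985, -500, 868)
w2·Gw2 = (-70)·(-985) + (-25)·(-500) + 74·868 = 145682; w2·w2 = (-70)·(-70) + (-25)·(-25) + 74·74 = 11001
λ ≈ 145682/11001 = 13.24261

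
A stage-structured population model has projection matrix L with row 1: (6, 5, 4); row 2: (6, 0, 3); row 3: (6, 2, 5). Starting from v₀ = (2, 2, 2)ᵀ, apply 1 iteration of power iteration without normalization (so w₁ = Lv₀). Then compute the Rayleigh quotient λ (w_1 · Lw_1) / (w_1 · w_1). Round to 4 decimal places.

13.0842

w1 = Lv₀ = (30, 18, 26)
Lw1 = (374, 258, 346)
w1·Lw1 = 30·374 + 18·258 + 26·346 = 24860; w1·w1 = 30·30 + 18·18 + 26·26 = 1900
λ ≈ 24860/1900 = 13.0842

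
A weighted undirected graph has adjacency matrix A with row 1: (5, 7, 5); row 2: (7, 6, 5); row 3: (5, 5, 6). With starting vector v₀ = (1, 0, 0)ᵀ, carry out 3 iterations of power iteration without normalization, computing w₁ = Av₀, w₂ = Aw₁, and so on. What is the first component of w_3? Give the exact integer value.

1659

w1 = Av₀ = (5, 7, 5)
w2 = Aw1 = (99, 102, 90)
w3 = Aw2 = (1659, 1755, 1545)
The requested component of w3 is 1659.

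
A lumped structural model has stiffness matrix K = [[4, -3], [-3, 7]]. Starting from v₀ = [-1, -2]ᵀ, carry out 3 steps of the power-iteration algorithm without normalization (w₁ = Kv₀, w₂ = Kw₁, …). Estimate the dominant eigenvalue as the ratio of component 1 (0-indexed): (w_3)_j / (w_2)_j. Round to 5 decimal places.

w1 = Kv₀ = (2, -11)
w2 = Kw1 = (41, -83)
w3 = Kw2 = (413, -704)
Ratio at component: -704 / -83 = 8.48193

λ ≈ 8.48193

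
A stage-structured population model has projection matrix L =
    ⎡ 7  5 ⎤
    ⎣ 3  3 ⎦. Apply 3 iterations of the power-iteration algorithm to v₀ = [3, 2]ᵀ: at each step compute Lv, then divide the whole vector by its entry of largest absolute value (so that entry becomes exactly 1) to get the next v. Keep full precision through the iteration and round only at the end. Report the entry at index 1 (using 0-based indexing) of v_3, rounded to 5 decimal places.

Lv0 = (31.000000, 15.000000); divide by 31.000000 → v1 = (1.000000, 0.483871)
Lv1 = (9.419355, 4.451613); divide by 9.419355 → v2 = (1.000000, 0.472603)
Lv2 = (9.363014, 4.417808); divide by 9.363014 → v3 = (1.000000, 0.471836)
Requested entry of v3: 1290/2734 = 0.47184

0.47184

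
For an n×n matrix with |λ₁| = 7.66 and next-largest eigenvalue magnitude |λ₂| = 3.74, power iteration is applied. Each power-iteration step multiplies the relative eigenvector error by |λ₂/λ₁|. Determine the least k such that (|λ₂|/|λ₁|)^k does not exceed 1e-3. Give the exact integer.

10

|λ₂/λ₁| = 3.74/7.66 = 0.48825
Need k ≥ ln(1e-3) / ln(0.48825) = -6.9078 / -0.7169 ≈ 9.635
Smallest integer k satisfying the bound: 10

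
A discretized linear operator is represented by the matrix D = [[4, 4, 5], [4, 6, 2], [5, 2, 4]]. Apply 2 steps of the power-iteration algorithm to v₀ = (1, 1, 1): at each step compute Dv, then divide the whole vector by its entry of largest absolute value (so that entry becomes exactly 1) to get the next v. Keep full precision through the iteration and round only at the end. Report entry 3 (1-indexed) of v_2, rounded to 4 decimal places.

Dv0 = (13.00000, 12.00000, 11.00000); divide by 13.00000 → v1 = (1.00000, 0.92308, 0.84615)
Dv1 = (11.92308, 11.23077, 10.23077); divide by 11.92308 → v2 = (1.00000, 0.94194, 0.85806)
Requested entry of v2: 133/155 = 0.8581

0.8581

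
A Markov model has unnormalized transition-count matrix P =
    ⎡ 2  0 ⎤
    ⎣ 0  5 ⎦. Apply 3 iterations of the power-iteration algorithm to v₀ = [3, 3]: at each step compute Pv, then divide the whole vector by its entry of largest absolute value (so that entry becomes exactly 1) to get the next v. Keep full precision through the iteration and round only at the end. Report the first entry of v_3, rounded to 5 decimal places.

Pv0 = (6.000000, 15.000000); divide by 15.000000 → v1 = (0.400000, 1.000000)
Pv1 = (0.800000, 5.000000); divide by 5.000000 → v2 = (0.160000, 1.000000)
Pv2 = (0.320000, 5.000000); divide by 5.000000 → v3 = (0.064000, 1.000000)
Requested entry of v3: 24/375 = 0.06400

0.06400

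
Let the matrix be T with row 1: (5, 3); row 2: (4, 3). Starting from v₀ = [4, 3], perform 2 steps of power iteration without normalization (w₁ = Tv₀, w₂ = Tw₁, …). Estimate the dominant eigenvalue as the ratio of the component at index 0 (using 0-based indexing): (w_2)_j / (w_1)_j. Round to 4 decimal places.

w1 = Tv₀ = (5·4 + 3·3; 4·4 + 3·3) = (29, 25)
w2 = Tw1 = (5·29 + 3·25; 4·29 + 3·25) = (220, 191)
Ratio at component: 220 / 29 = 7.5862

λ ≈ 7.5862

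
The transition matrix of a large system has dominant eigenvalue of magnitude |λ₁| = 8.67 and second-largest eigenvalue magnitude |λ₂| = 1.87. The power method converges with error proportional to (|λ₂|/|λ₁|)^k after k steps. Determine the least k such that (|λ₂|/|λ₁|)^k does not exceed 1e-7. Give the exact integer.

11

|λ₂/λ₁| = 1.87/8.67 = 0.21569
Need k ≥ ln(1e-7) / ln(0.21569) = -16.1181 / -1.5339 ≈ 10.508
Smallest integer k satisfying the bound: 11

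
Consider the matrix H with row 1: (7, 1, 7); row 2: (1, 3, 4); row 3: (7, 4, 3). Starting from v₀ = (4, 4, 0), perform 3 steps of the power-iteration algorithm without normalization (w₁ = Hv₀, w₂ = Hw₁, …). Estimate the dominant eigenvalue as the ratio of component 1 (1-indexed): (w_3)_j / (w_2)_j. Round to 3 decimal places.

λ ≈ 12.832

w1 = Hv₀ = (7·4 + 1·4 + 7·0; 1·4 + 3·4 + 4·0; 7·4 + 4·4 + 3·0) = (32, 16, 44)
w2 = Hw1 = (7·32 + 1·16 + 7·44; 1·32 + 3·16 + 4·44; 7·32 + 4·16 + 3·44) = (548, 256, 420)
w3 = Hw2 = (7032, 2996, 6120)
Ratio at component: 7032 / 548 = 12.832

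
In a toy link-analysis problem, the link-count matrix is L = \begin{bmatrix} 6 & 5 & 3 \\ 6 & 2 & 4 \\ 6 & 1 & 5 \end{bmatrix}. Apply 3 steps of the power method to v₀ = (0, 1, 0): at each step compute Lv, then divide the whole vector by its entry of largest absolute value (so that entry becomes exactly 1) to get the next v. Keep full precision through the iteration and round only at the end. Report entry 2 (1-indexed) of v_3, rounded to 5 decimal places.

Lv0 = (5.000000, 2.000000, 1.000000); divide by 5.000000 → v1 = (1.000000, 0.400000, 0.200000)
Lv1 = (8.600000, 7.600000, 7.400000); divide by 8.600000 → v2 = (1.000000, 0.883721, 0.860465)
Lv2 = (13.000000, 11.209302, 11.186047); divide by 13.000000 → v3 = (1.000000, 0.862254, 0.860465)
Requested entry of v3: 482/559 = 0.86225

0.86225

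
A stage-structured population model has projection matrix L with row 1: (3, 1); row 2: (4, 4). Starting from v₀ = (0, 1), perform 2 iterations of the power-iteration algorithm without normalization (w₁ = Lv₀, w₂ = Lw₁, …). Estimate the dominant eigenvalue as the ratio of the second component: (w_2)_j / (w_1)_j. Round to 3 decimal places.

w1 = Lv₀ = (3·0 + 1·1; 4·0 + 4·1) = (1, 4)
w2 = Lw1 = (3·1 + 1·4; 4·1 + 4·4) = (7, 20)
Ratio at component: 20 / 4 = 5.000

5.000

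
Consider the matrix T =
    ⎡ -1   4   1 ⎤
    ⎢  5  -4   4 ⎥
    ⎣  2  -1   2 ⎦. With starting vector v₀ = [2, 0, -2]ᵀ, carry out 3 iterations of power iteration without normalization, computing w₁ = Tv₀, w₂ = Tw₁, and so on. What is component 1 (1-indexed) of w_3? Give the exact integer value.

-134

w1 = Tv₀ = ((-1)·2 + 4·0 + 1·(-2); 5·2 + (-4)·0 + 4·(-2); 2·2 + (-1)·0 + 2·(-2)) = (-4, 2, 0)
w2 = Tw1 = ((-1)·(-4) + 4·2 + 1·0; 5·(-4) + (-4)·2 + 4·0; 2·(-4) + (-1)·2 + 2·0) = (12, -28, -10)
w3 = Tw2 = (-134, 132, 32)
The requested component of w3 is -134.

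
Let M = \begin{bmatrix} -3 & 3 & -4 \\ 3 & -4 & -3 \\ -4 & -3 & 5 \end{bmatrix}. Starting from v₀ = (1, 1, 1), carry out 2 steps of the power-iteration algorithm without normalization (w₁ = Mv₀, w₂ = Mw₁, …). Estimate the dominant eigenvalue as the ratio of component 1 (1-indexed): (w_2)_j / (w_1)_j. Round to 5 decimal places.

w1 = Mv₀ = (-4, -4, -2)
w2 = Mw1 = (8, 10, 18)
Ratio at component: 8 / -4 = -2.00000

λ ≈ -2.00000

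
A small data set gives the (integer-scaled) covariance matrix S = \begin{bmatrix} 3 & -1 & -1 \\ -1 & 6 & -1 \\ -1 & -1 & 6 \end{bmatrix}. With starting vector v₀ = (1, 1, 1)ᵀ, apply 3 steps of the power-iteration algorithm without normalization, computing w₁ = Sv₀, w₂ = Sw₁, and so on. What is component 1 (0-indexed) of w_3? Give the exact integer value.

w1 = Sv₀ = (3·1 + (-1)·1 + (-1)·1; (-1)·1 + 6·1 + (-1)·1; (-1)·1 + (-1)·1 + 6·1) = (1, 4, 4)
w2 = Sw1 = (3·1 + (-1)·4 + (-1)·4; (-1)·1 + 6·4 + (-1)·4; (-1)·1 + (-1)·4 + 6·4) = (-5, 19, 19)
w3 = Sw2 = (-53, 100, 100)
The requested component of w3 is 100.

100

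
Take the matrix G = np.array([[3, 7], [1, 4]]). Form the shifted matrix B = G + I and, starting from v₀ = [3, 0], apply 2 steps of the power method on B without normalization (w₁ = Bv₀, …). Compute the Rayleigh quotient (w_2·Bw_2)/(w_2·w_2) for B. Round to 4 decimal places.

μ ≈ 6.8475

B = G + I has rows (4, 7); (1, 5)
w1 = Bv₀ = (4·3 + 7·0; 1·3 + 5·0) = (12, 3)
w2 = Bw1 = (4·12 + 7·3; 1·12 + 5·3) = (69, 27)
Bw2 = (465, 204)
w2·Bw2 = 37593; w2·w2 = 5490; μ ≈ 37593/5490 = 6.8475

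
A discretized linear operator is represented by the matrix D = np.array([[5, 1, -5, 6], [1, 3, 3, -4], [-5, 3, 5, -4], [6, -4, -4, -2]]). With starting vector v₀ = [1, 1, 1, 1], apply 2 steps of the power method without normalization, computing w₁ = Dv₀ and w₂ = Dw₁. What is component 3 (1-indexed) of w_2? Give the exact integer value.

-15

w1 = Dv₀ = (7, 3, -1, -4)
w2 = Dw1 = (19, 29, -15, 42)
The requested component of w2 is -15.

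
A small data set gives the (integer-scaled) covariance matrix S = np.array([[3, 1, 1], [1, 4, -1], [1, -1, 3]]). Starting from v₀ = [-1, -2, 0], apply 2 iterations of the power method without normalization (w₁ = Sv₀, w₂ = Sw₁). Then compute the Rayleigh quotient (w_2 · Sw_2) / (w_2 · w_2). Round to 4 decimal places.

w1 = Sv₀ = (-5, -9, 1)
w2 = Sw1 = (-23, -42, 7)
Sw2 = (-104, -198, 40)
w2·Sw2 = (-23)·(-104) + (-42)·(-198) + 7·40 = 10988; w2·w2 = (-23)·(-23) + (-42)·(-42) + 7·7 = 2342
λ ≈ 10988/2342 = 4.6917

λ ≈ 4.6917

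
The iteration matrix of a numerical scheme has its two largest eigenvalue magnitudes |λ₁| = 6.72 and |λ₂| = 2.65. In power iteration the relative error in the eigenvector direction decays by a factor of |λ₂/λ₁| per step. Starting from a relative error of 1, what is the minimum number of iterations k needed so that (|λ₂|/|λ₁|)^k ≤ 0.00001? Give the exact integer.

13

|λ₂/λ₁| = 2.65/6.72 = 0.39435
Need k ≥ ln(0.00001) / ln(0.39435) = -11.5129 / -0.9305 ≈ 12.372
Smallest integer k satisfying the bound: 13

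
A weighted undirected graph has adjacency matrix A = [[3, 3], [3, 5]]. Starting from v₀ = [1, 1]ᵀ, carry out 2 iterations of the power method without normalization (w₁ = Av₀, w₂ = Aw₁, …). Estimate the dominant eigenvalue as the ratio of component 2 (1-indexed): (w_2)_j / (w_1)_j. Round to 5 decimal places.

w1 = Av₀ = (6, 8)
w2 = Aw1 = (42, 58)
Ratio at component: 58 / 8 = 7.25000

7.25000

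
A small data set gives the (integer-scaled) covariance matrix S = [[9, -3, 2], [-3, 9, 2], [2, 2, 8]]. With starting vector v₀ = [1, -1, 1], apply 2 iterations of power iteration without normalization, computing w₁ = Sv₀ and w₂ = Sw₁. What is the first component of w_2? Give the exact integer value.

172

w1 = Sv₀ = (9·1 + (-3)·(-1) + 2·1; (-3)·1 + 9·(-1) + 2·1; 2·1 + 2·(-1) + 8·1) = (14, -10, 8)
w2 = Sw1 = (9·14 + (-3)·(-10) + 2·8; (-3)·14 + 9·(-10) + 2·8; 2·14 + 2·(-10) + 8·8) = (172, -116, 72)
The requested component of w2 is 172.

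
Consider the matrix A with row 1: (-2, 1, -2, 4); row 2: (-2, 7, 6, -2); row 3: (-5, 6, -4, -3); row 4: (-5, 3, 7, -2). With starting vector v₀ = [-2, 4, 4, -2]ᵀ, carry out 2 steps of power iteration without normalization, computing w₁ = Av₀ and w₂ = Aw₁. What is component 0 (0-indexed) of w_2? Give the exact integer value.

244

w1 = Av₀ = ((-2)·(-2) + 1·4 + (-2)·4 + 4·(-2); (-2)·(-2) + 7·4 + 6·4 + (-2)·(-2); (-5)·(-2) + 6·4 + (-4)·4 + (-3)·(-2); (-5)·(-2) + 3·4 + 7·4 + (-2)·(-2)) = (-8, 60, 24, 54)
w2 = Aw1 = ((-2)·(-8) + 1·60 + (-2)·24 + 4·54; (-2)·(-8) + 7·60 + 6·24 + (-2)·54; (-5)·(-8) + 6·60 + (-4)·24 + (-3)·54; (-5)·(-8) + 3·60 + 7·24 + (-2)·54) = (244, 472, 142, 280)
The requested component of w2 is 244.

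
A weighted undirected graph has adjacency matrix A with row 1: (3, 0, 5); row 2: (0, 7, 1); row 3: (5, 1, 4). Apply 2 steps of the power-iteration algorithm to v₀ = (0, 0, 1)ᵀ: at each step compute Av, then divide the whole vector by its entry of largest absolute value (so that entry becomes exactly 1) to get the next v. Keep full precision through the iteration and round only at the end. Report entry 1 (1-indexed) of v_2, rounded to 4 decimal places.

Av0 = (5.00000, 1.00000, 4.00000); divide by 5.00000 → v1 = (1.00000, 0.20000, 0.80000)
Av1 = (7.00000, 2.20000, 8.40000); divide by 8.40000 → v2 = (0.83333, 0.26190, 1.00000)
Requested entry of v2: 35/42 = 0.8333

0.8333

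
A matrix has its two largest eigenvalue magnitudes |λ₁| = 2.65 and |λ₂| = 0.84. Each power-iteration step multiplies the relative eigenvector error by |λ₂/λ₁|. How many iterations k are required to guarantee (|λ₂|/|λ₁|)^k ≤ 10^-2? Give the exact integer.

|λ₂/λ₁| = 0.84/2.65 = 0.31698
Need k ≥ ln(10^-2) / ln(0.31698) = -4.6052 / -1.1489 ≈ 4.008
Smallest integer k satisfying the bound: 5

5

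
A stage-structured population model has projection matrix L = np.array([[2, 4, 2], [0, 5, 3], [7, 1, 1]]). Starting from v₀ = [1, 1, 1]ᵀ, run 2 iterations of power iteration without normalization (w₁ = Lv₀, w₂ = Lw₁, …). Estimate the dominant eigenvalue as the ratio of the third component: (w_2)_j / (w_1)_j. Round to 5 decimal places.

w1 = Lv₀ = (8, 8, 9)
w2 = Lw1 = (66, 67, 73)
Ratio at component: 73 / 9 = 8.11111

λ ≈ 8.11111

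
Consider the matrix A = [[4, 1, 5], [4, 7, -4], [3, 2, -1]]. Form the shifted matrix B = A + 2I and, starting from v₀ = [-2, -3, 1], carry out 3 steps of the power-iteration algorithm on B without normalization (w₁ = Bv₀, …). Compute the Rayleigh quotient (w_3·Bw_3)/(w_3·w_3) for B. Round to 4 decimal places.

B = A + 2I has rows (6, 1, 5); (4, 9, -4); (3, 2, 1)
w1 = Bv₀ = (-10, -39, -11)
w2 = Bw1 = (-154, -347, -119)
w3 = Bw2 = (-1866, -3263, -1275)
Bw3 = (-20834, -31731, -13399)
w3·Bw3 = 159498222; w3·w3 = 15754750; μ ≈ 159498222/15754750 = 10.1238

μ ≈ 10.1238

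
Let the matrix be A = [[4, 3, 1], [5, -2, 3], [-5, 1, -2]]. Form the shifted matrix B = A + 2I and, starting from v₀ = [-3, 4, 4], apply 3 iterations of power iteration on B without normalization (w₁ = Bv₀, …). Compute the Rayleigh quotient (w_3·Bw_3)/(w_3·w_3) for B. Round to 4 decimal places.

4.3192

B = A + 2I has rows (6, 3, 1); (5, 0, 3); (-5, 1, 0)
w1 = Bv₀ = (6·(-3) + 3·4 + 1·4; 5·(-3) + 0·4 + 3·4; (-5)·(-3) + 1·4 + 0·4) = (-2, -3, 19)
w2 = Bw1 = (6·(-2) + 3·(-3) + 1·19; 5·(-2) + 0·(-3) + 3·19; (-5)·(-2) + 1·(-3) + 0·19) = (-2, 47, 7)
w3 = Bw2 = (136, 11, 57)
Bw3 = (906, 851, -669)
w3·Bw3 = 94444; w3·w3 = 21866; μ ≈ 94444/21866 = 4.3192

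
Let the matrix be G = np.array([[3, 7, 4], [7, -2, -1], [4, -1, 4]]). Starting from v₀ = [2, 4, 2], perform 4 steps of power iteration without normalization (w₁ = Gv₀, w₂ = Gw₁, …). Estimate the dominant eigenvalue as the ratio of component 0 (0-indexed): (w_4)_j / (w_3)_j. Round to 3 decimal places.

w1 = Gv₀ = (3·2 + 7·4 + 4·2; 7·2 + (-2)·4 + (-1)·2; 4·2 + (-1)·4 + 4·2) = (42, 4, 12)
w2 = Gw1 = (3·42 + 7·4 + 4·12; 7·42 + (-2)·4 + (-1)·12; 4·42 + (-1)·4 + 4·12) = (202, 274, 212)
w3 = Gw2 = (3372, 654, 1382)
w4 = Gw3 = (20222, 20914, 18362)
Ratio at component: 20222 / 3372 = 5.997

λ ≈ 5.997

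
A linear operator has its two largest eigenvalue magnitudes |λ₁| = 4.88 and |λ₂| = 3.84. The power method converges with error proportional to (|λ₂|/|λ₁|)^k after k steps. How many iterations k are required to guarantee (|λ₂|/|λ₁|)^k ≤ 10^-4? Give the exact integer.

|λ₂/λ₁| = 3.84/4.88 = 0.78689
Need k ≥ ln(10^-4) / ln(0.78689) = -9.2103 / -0.2397 ≈ 38.429
Smallest integer k satisfying the bound: 39

39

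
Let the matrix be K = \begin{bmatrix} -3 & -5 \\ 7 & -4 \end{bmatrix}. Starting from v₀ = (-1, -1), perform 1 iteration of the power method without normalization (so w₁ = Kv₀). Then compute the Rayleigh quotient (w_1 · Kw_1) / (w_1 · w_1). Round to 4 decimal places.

w1 = Kv₀ = (8, -3)
Kw1 = (-9, 68)
w1·Kw1 = 8·(-9) + (-3)·68 = -276; w1·w1 = 8·8 + (-3)·(-3) = 73
λ ≈ -276/73 = -3.7808

-3.7808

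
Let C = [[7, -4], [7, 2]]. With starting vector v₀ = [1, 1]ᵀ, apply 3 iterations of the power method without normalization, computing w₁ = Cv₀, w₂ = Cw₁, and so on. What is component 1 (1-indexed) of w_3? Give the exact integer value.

w1 = Cv₀ = (7·1 + (-4)·1; 7·1 + 2·1) = (3, 9)
w2 = Cw1 = (7·3 + (-4)·9; 7·3 + 2·9) = (-15, 39)
w3 = Cw2 = (-261, -27)
The requested component of w3 is -261.

-261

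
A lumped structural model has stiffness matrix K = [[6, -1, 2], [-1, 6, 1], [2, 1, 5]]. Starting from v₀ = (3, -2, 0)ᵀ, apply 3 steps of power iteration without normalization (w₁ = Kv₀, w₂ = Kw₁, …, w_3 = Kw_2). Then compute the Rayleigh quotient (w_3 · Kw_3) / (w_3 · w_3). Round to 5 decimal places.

λ ≈ 7.37630

w1 = Kv₀ = (6·3 + (-1)·(-2) + 2·0; (-1)·3 + 6·(-2) + 1·0; 2·3 + 1·(-2) + 5·0) = (20, -15, 4)
w2 = Kw1 = (6·20 + (-1)·(-15) + 2·4; (-1)·20 + 6·(-15) + 1·4; 2·20 + 1·(-15) + 5·4) = (143, -106, 45)
w3 = Kw2 = (1054, -734, 405)
Kw3 = (7868, -5053, 3399)
w3·Kw3 = 1054·7868 + (-734)·(-5053) + 405·3399 = 13378369; w3·w3 = 1054·1054 + (-734)·(-734) + 405·405 = 1813697
λ ≈ 13378369/1813697 = 7.37630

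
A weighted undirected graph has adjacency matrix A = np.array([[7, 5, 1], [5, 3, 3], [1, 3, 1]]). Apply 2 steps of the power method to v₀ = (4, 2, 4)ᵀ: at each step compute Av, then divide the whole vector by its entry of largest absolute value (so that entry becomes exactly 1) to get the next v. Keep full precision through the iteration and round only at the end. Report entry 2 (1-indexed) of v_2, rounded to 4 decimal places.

0.7349

Av0 = (42.00000, 38.00000, 14.00000); divide by 42.00000 → v1 = (1.00000, 0.90476, 0.33333)
Av1 = (11.85714, 8.71429, 4.04762); divide by 11.85714 → v2 = (1.00000, 0.73494, 0.34137)
Requested entry of v2: 366/498 = 0.7349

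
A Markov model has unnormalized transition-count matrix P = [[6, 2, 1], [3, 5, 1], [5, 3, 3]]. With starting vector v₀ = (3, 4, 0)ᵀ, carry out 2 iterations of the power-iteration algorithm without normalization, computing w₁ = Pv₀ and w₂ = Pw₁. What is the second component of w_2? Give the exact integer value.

250

w1 = Pv₀ = (26, 29, 27)
w2 = Pw1 = (241, 250, 298)
The requested component of w2 is 250.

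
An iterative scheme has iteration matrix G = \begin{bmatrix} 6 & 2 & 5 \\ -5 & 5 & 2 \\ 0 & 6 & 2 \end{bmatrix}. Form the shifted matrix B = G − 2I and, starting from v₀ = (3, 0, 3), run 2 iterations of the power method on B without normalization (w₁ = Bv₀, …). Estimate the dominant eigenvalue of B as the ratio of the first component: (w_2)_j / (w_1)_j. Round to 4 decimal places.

3.3333

B = G − 2I has rows (4, 2, 5); (-5, 3, 2); (0, 6, 0)
w1 = Bv₀ = (4·3 + 2·0 + 5·3; (-5)·3 + 3·0 + 2·3; 0·3 + 6·0 + 0·3) = (27, -9, 0)
w2 = Bw1 = (4·27 + 2·(-9) + 5·0; (-5)·27 + 3·(-9) + 2·0; 0·27 + 6·(-9) + 0·0) = (90, -162, -54)
Ratio: 90/27 = 3.3333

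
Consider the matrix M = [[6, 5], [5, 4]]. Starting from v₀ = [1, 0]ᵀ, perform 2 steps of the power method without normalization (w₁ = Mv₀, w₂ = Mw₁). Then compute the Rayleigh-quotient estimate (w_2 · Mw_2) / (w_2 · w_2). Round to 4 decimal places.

10.0990

w1 = Mv₀ = (6, 5)
w2 = Mw1 = (61, 50)
Mw2 = (616, 505)
w2·Mw2 = 61·616 + 50·505 = 62826; w2·w2 = 61·61 + 50·50 = 6221
λ ≈ 62826/6221 = 10.0990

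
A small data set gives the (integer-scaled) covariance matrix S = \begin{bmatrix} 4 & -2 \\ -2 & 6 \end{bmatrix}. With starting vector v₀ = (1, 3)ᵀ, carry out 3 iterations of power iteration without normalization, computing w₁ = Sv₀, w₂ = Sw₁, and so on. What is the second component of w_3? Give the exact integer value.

w1 = Sv₀ = (4·1 + (-2)·3; (-2)·1 + 6·3) = (-2, 16)
w2 = Sw1 = (4·(-2) + (-2)·16; (-2)·(-2) + 6·16) = (-40, 100)
w3 = Sw2 = (-360, 680)
The requested component of w3 is 680.

680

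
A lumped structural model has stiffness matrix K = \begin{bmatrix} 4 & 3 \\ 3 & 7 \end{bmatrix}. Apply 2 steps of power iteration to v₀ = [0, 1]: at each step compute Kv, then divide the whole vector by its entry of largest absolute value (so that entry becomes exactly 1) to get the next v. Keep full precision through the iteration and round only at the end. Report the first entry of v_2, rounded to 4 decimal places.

0.5690

Kv0 = (3.00000, 7.00000); divide by 7.00000 → v1 = (0.42857, 1.00000)
Kv1 = (4.71429, 8.28571); divide by 8.28571 → v2 = (0.56897, 1.00000)
Requested entry of v2: 33/58 = 0.5690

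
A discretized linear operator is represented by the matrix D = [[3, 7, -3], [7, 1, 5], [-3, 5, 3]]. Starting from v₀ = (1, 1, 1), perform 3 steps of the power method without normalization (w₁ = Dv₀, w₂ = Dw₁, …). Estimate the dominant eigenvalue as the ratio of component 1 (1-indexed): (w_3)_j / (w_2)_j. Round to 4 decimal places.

w1 = Dv₀ = (3·1 + 7·1 + (-3)·1; 7·1 + 1·1 + 5·1; (-3)·1 + 5·1 + 3·1) = (7, 13, 5)
w2 = Dw1 = (3·7 + 7·13 + (-3)·5; 7·7 + 1·13 + 5·5; (-3)·7 + 5·13 + 3·5) = (97, 87, 59)
w3 = Dw2 = (723, 1061, 321)
Ratio at component: 723 / 97 = 7.4536

λ ≈ 7.4536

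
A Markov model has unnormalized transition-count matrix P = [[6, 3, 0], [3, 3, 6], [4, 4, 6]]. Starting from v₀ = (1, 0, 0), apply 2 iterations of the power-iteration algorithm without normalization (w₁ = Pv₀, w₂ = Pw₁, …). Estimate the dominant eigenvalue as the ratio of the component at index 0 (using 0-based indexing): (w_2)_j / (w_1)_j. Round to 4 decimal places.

w1 = Pv₀ = (6, 3, 4)
w2 = Pw1 = (45, 51, 60)
Ratio at component: 45 / 6 = 7.5000

λ ≈ 7.5000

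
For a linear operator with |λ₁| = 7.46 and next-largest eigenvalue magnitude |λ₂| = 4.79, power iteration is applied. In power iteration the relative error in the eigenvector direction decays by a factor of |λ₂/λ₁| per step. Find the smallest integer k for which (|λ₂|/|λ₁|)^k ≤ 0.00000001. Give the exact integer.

|λ₂/λ₁| = 4.79/7.46 = 0.64209
Need k ≥ ln(0.00000001) / ln(0.64209) = -18.4207 / -0.4430 ≈ 41.579
Smallest integer k satisfying the bound: 42

42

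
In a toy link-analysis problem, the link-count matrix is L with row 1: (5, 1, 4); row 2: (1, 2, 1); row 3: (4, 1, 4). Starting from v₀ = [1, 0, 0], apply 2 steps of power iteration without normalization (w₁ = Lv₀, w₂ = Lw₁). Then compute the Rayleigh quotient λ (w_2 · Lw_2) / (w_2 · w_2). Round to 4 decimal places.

λ ≈ 8.8224

w1 = Lv₀ = (5·1 + 1·0 + 4·0; 1·1 + 2·0 + 1·0; 4·1 + 1·0 + 4·0) = (5, 1, 4)
w2 = Lw1 = (5·5 + 1·1 + 4·4; 1·5 + 2·1 + 1·4; 4·5 + 1·1 + 4·4) = (42, 11, 37)
Lw2 = (369, 101, 327)
w2·Lw2 = 42·369 + 11·101 + 37·327 = 28708; w2·w2 = 42·42 + 11·11 + 37·37 = 3254
λ ≈ 28708/3254 = 8.8224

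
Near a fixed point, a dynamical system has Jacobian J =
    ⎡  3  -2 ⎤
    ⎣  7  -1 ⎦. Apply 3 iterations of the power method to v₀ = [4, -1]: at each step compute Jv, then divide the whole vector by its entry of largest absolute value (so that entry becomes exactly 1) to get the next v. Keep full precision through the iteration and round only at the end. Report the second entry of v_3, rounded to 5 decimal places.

0.97312

Jv0 = (14.000000, 29.000000); divide by 29.000000 → v1 = (0.482759, 1.000000)
Jv1 = (-0.551724, 2.379310); divide by 2.379310 → v2 = (-0.231884, 1.000000)
Jv2 = (-2.695652, -2.623188); divide by -2.695652 → v3 = (1.000000, 0.973118)
Requested entry of v3: -181/-186 = 0.97312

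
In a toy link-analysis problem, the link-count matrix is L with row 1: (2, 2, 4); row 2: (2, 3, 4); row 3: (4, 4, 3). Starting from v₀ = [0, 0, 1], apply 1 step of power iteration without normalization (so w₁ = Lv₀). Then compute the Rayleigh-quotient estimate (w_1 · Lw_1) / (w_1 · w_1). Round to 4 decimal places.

w1 = Lv₀ = (4, 4, 3)
Lw1 = (28, 32, 41)
w1·Lw1 = 4·28 + 4·32 + 3·41 = 363; w1·w1 = 4·4 + 4·4 + 3·3 = 41
λ ≈ 363/41 = 8.8537

8.8537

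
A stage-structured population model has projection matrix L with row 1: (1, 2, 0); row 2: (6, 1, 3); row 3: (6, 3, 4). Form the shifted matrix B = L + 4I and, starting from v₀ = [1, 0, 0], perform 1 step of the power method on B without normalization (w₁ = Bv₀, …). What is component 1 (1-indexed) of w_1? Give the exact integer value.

5

B = L + 4I has rows (5, 2, 0); (6, 5, 3); (6, 3, 8)
w1 = Bv₀ = (5, 6, 6)
Requested component of w1: 5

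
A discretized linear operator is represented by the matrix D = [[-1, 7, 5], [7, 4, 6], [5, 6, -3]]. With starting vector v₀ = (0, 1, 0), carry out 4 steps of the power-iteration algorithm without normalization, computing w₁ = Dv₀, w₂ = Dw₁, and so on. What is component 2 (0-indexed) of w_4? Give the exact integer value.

8133

w1 = Dv₀ = (7, 4, 6)
w2 = Dw1 = (51, 101, 41)
w3 = Dw2 = (861, 1007, 738)
w4 = Dw3 = (9878, 14483, 8133)
The requested component of w4 is 8133.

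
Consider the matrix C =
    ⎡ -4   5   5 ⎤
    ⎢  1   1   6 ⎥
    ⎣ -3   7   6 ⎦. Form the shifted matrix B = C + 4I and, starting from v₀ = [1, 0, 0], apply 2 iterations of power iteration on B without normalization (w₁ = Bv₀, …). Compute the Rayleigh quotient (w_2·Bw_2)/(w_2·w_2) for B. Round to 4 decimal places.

B = C + 4I has rows (0, 5, 5); (1, 5, 6); (-3, 7, 10)
w1 = Bv₀ = (0, 1, -3)
w2 = Bw1 = (-10, -13, -23)
Bw2 = (-180, -213, -291)
w2·Bw2 = 11262; w2·w2 = 798; μ ≈ 11262/798 = 14.1128

14.1128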